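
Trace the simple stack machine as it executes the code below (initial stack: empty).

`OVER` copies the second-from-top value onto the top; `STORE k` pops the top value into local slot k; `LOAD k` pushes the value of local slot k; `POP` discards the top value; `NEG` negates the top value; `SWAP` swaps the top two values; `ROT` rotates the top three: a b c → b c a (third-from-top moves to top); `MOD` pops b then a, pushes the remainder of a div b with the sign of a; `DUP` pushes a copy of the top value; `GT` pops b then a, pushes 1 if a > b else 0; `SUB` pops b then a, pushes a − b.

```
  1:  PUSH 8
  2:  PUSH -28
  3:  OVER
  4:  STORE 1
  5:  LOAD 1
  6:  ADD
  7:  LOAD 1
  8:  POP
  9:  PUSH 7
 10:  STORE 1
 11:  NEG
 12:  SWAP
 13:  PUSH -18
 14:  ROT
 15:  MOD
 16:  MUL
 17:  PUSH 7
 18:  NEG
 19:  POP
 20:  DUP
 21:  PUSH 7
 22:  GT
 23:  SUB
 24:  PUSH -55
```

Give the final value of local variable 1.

PUSH 8   : 8
PUSH -28 : 8 -28
OVER     : 8 -28 8
STORE 1  : 8 -28
LOAD 1   : 8 -28 8
ADD      : 8 -20
LOAD 1   : 8 -20 8
POP      : 8 -20
PUSH 7   : 8 -20 7
STORE 1  : 8 -20
NEG      : 8 20
SWAP     : 20 8
PUSH -18 : 20 8 -18
ROT      : 8 -18 20
MOD      : 8 -18
MUL      : -144
PUSH 7   : -144 7
NEG      : -144 -7
POP      : -144
DUP      : -144 -144
PUSH 7   : -144 -144 7
GT       : -144 0
SUB      : -144
PUSH -55 : -144 -55

7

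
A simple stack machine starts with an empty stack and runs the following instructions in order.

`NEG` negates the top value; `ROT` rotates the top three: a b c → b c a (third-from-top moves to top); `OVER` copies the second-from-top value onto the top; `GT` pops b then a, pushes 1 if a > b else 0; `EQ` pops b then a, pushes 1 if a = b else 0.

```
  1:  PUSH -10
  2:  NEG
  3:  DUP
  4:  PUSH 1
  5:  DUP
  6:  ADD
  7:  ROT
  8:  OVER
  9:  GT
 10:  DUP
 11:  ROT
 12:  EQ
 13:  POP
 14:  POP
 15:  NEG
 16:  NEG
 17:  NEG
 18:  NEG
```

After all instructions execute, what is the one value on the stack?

10

PUSH -10 → [-10]
NEG      → [10]
DUP      → [10, 10]
PUSH 1   → [10, 10, 1]
DUP      → [10, 10, 1, 1]
ADD      → [10, 10, 2]
ROT      → [10, 2, 10]
OVER     → [10, 2, 10, 2]
GT       → [10, 2, 1]
DUP      → [10, 2, 1, 1]
ROT      → [10, 1, 1, 2]
EQ       → [10, 1, 0]
POP      → [10, 1]
POP      → [10]
NEG      → [-10]
NEG      → [10]
NEG      → [-10]
NEG      → [10]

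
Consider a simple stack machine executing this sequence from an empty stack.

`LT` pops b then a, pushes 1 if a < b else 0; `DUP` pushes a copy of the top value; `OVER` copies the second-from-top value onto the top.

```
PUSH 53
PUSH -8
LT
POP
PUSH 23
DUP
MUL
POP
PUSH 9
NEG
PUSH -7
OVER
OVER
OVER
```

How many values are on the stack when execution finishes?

5

PUSH 53 → 53
PUSH -8 → 53 -8
LT      → 0
POP     → (empty)
PUSH 23 → 23
DUP     → 23 23
MUL     → 529
POP     → (empty)
PUSH 9  → 9
NEG     → -9
PUSH -7 → -9 -7
OVER    → -9 -7 -9
OVER    → -9 -7 -9 -7
OVER    → -9 -7 -9 -7 -9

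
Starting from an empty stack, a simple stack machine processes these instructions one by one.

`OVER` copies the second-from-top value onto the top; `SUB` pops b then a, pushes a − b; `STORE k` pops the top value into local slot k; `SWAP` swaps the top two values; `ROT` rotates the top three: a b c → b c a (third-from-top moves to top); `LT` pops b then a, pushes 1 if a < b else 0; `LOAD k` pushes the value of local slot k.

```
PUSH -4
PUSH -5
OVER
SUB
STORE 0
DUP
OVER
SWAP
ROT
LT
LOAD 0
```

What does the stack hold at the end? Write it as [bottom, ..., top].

[-4, 0, -1]

PUSH -4  -4
PUSH -5  -4 -5
OVER     -4 -5 -4
SUB      -4 -1
STORE 0  -4
DUP      -4 -4
OVER     -4 -4 -4
SWAP     -4 -4 -4
ROT      -4 -4 -4
LT       -4 0
LOAD 0   -4 0 -1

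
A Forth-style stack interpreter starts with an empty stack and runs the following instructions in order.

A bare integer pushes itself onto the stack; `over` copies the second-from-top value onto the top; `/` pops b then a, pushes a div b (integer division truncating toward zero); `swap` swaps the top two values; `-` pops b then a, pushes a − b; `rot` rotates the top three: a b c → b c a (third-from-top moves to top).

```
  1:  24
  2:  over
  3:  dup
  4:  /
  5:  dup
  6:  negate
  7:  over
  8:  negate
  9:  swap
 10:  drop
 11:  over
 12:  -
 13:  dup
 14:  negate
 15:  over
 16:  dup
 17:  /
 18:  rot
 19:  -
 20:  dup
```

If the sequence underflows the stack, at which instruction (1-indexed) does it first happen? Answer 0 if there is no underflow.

2

24 → 24
over  — needs 2 operands, stack has 1 → underflow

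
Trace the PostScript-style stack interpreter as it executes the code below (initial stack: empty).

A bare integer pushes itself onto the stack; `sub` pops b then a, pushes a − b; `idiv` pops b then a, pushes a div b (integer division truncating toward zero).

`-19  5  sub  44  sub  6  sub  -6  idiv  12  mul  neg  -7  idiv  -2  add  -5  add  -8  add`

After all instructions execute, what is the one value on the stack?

5

-19   [-19]
5     [-19, 5]
sub   [-24]
44    [-24, 44]
sub   [-68]
6     [-68, 6]
sub   [-74]
-6    [-74, -6]
idiv  [12]
12    [12, 12]
mul   [144]
neg   [-144]
-7    [-144, -7]
idiv  [20]
-2    [20, -2]
add   [18]
-5    [18, -5]
add   [13]
-8    [13, -8]
add   [5]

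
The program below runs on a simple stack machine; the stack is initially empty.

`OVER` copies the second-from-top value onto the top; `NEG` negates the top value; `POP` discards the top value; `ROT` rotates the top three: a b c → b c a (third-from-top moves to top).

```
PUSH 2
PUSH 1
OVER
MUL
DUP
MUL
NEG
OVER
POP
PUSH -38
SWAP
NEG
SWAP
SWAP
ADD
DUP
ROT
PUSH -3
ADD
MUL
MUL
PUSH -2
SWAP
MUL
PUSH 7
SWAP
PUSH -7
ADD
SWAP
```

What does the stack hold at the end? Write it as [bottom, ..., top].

[2305, 7]

PUSH 2    2
PUSH 1    2 1
OVER      2 1 2
MUL       2 2
DUP       2 2 2
MUL       2 4
NEG       2 -4
OVER      2 -4 2
POP       2 -4
PUSH -38  2 -4 -38
SWAP      2 -38 -4
NEG       2 -38 4
SWAP      2 4 -38
SWAP      2 -38 4
ADD       2 -34
DUP       2 -34 -34
ROT       -34 -34 2
PUSH -3   -34 -34 2 -3
ADD       -34 -34 -1
MUL       -34 34
MUL       -1156
PUSH -2   -1156 -2
SWAP      -2 -1156
MUL       2312
PUSH 7    2312 7
SWAP      7 2312
PUSH -7   7 2312 -7
ADD       7 2305
SWAP      2305 7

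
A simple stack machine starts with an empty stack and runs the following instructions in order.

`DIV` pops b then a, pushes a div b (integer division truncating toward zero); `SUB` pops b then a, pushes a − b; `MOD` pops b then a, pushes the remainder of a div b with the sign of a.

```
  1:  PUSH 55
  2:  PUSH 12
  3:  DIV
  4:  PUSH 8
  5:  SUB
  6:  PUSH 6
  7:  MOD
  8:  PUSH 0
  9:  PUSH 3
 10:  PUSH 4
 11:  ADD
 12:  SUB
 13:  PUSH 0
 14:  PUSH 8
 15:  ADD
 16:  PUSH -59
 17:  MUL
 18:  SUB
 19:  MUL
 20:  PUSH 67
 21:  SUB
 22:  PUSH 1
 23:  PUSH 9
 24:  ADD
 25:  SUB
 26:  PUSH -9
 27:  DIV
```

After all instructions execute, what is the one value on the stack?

PUSH 55  → [55]
PUSH 12  → [55, 12]
DIV      → [4]
PUSH 8   → [4, 8]
SUB      → [-4]
PUSH 6   → [-4, 6]
MOD      → [-4]
PUSH 0   → [-4, 0]
PUSH 3   → [-4, 0, 3]
PUSH 4   → [-4, 0, 3, 4]
ADD      → [-4, 0, 7]
SUB      → [-4, -7]
PUSH 0   → [-4, -7, 0]
PUSH 8   → [-4, -7, 0, 8]
ADD      → [-4, -7, 8]
PUSH -59 → [-4, -7, 8, -59]
MUL      → [-4, -7, -472]
SUB      → [-4, 465]
MUL      → [-1860]
PUSH 67  → [-1860, 67]
SUB      → [-1927]
PUSH 1   → [-1927, 1]
PUSH 9   → [-1927, 1, 9]
ADD      → [-1927, 10]
SUB      → [-1937]
PUSH -9  → [-1937, -9]
DIV      → [215]

215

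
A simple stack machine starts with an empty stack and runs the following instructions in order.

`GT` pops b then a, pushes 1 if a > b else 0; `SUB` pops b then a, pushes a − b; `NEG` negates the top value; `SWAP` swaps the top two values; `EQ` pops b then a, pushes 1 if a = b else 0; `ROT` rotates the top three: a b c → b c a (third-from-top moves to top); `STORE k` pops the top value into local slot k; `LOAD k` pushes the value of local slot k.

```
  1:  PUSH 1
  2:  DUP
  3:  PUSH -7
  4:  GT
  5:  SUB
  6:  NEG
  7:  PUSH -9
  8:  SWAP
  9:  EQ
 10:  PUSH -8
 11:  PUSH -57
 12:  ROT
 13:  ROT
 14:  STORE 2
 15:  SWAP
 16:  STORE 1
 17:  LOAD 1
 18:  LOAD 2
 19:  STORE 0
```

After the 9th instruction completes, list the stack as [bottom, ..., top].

PUSH 1  -> [1]
DUP     -> [1, 1]
PUSH -7 -> [1, 1, -7]
GT      -> [1, 1]
SUB     -> [0]
NEG     -> [0]
PUSH -9 -> [0, -9]
SWAP    -> [-9, 0]
EQ      -> [0]

[0]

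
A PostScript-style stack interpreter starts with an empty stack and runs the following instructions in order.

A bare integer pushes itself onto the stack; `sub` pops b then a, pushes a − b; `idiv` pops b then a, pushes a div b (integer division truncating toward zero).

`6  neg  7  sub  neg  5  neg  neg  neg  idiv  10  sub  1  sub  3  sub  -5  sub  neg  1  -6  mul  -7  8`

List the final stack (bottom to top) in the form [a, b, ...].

6    → [6]
neg  → [-6]
7    → [-6, 7]
sub  → [-13]
neg  → [13]
5    → [13, 5]
neg  → [13, -5]
neg  → [13, 5]
neg  → [13, -5]
idiv → [-2]
10   → [-2, 10]
sub  → [-12]
1    → [-12, 1]
sub  → [-13]
3    → [-13, 3]
sub  → [-16]
-5   → [-16, -5]
sub  → [-11]
neg  → [11]
1    → [11, 1]
-6   → [11, 1, -6]
mul  → [11, -6]
-7   → [11, -6, -7]
8    → [11, -6, -7, 8]

[11, -6, -7, 8]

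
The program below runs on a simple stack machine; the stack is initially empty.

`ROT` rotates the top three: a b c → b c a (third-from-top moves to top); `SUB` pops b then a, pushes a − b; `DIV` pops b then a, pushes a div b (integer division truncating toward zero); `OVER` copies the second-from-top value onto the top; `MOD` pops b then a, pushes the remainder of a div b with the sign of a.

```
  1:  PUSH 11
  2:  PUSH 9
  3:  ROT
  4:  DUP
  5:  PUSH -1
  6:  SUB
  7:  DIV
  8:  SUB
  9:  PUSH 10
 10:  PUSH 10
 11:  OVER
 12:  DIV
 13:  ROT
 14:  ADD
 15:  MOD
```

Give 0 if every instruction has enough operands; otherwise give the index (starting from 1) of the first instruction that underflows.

PUSH 11  11
PUSH 9   11 9
ROT  — needs 3 operands, stack has 2 → underflow

3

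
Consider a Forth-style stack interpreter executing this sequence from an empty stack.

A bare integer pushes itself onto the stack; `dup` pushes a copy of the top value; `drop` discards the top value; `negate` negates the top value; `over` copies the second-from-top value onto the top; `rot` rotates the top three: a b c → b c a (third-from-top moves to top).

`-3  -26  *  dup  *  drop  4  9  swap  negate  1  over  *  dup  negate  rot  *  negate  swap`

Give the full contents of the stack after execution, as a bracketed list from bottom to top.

[9, 16, -4]

-3     → [-3]
-26    → [-3, -26]
*      → [78]
dup    → [78, 78]
*      → [6084]
drop   → []
4      → [4]
9      → [4, 9]
swap   → [9, 4]
negate → [9, -4]
1      → [9, -4, 1]
over   → [9, -4, 1, -4]
*      → [9, -4, -4]
dup    → [9, -4, -4, -4]
negate → [9, -4, -4, 4]
rot    → [9, -4, 4, -4]
*      → [9, -4, -16]
negate → [9, -4, 16]
swap   → [9, 16, -4]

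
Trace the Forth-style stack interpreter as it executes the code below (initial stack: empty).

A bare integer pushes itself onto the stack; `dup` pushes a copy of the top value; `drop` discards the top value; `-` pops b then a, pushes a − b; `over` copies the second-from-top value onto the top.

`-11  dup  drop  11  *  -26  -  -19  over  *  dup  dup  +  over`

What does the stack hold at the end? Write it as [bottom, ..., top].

-11  : -11
dup  : -11 -11
drop : -11
11   : -11 11
*    : -121
-26  : -121 -26
-    : -95
-19  : -95 -19
over : -95 -19 -95
*    : -95 1805
dup  : -95 1805 1805
dup  : -95 1805 1805 1805
+    : -95 1805 3610
over : -95 1805 3610 1805

[-95, 1805, 3610, 1805]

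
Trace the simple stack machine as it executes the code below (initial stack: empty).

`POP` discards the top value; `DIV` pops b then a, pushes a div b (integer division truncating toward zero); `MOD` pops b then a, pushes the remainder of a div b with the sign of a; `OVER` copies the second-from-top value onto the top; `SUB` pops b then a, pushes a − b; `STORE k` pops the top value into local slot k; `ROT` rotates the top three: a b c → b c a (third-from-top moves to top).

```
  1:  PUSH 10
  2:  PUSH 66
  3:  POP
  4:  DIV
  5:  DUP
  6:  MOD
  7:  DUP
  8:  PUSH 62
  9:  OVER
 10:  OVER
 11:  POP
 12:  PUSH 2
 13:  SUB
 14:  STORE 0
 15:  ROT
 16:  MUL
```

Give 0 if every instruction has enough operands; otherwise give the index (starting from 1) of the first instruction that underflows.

PUSH 10  10
PUSH 66  10 66
POP      10
DIV  — needs 2 operands, stack has 1 → underflow

4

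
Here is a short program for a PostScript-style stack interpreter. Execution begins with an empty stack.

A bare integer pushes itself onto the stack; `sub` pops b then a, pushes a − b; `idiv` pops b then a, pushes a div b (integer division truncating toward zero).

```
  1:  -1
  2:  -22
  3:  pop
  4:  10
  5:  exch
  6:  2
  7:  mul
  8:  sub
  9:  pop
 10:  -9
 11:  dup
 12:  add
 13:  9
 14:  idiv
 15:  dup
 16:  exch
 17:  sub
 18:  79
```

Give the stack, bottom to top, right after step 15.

[-2, -2]

-1    [-1]
-22   [-1, -22]
pop   [-1]
10    [-1, 10]
exch  [10, -1]
2     [10, -1, 2]
mul   [10, -2]
sub   [12]
pop   []
-9    [-9]
dup   [-9, -9]
add   [-18]
9     [-18, 9]
idiv  [-2]
dup   [-2, -2]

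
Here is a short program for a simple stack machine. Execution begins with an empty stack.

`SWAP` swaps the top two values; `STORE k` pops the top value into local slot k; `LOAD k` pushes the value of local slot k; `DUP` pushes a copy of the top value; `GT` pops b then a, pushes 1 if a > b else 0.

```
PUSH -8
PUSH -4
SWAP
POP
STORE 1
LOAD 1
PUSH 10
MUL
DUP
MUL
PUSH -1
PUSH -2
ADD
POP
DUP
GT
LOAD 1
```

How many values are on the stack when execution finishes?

2

PUSH -8 : [-8]
PUSH -4 : [-8, -4]
SWAP    : [-4, -8]
POP     : [-4]
STORE 1 : []
LOAD 1  : [-4]
PUSH 10 : [-4, 10]
MUL     : [-40]
DUP     : [-40, -40]
MUL     : [1600]
PUSH -1 : [1600, -1]
PUSH -2 : [1600, -1, -2]
ADD     : [1600, -3]
POP     : [1600]
DUP     : [1600, 1600]
GT      : [0]
LOAD 1  : [0, -4]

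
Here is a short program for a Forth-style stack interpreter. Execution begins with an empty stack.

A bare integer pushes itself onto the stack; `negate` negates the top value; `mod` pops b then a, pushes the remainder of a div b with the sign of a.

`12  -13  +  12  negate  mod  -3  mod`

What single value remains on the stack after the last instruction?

-1

12     → [12]
-13    → [12, -13]
+      → [-1]
12     → [-1, 12]
negate → [-1, -12]
mod    → [-1]
-3     → [-1, -3]
mod    → [-1]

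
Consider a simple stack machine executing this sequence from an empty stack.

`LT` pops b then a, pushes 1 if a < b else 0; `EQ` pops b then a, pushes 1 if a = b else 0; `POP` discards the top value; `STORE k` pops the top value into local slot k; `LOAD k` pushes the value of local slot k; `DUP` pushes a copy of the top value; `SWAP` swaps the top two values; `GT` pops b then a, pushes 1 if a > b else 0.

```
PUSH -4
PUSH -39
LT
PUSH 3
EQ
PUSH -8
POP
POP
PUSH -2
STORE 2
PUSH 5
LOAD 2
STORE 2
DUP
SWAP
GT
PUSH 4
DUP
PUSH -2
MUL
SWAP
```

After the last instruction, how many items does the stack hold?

PUSH -4   -4
PUSH -39  -4 -39
LT        0
PUSH 3    0 3
EQ        0
PUSH -8   0 -8
POP       0
POP       (empty)
PUSH -2   -2
STORE 2   (empty)
PUSH 5    5
LOAD 2    5 -2
STORE 2   5
DUP       5 5
SWAP      5 5
GT        0
PUSH 4    0 4
DUP       0 4 4
PUSH -2   0 4 4 -2
MUL       0 4 -8
SWAP      0 -8 4

3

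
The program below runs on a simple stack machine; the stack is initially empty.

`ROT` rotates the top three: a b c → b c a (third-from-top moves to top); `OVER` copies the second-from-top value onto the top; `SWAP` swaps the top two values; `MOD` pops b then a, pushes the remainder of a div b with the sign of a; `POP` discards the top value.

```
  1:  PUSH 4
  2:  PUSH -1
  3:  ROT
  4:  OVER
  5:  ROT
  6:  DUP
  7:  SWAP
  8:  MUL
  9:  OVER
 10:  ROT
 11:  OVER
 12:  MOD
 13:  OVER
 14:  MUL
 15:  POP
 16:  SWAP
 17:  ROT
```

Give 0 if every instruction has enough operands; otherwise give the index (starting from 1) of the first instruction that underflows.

PUSH 4  : 4
PUSH -1 : 4 -1
ROT  — needs 3 operands, stack has 2 → underflow

3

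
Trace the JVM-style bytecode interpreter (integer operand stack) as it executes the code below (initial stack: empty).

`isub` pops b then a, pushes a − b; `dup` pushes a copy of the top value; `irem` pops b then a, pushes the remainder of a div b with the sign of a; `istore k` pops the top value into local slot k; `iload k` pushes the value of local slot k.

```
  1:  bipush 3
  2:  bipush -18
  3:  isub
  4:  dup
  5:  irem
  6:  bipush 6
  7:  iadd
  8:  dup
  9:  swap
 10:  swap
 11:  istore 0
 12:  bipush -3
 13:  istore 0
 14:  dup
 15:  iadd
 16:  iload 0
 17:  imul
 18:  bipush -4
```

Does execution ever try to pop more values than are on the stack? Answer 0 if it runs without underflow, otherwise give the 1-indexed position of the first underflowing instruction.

bipush 3   -> [3]
bipush -18 -> [3, -18]
isub       -> [21]
dup        -> [21, 21]
irem       -> [0]
bipush 6   -> [0, 6]
iadd       -> [6]
dup        -> [6, 6]
swap       -> [6, 6]
swap       -> [6, 6]
istore 0   -> [6]
bipush -3  -> [6, -3]
istore 0   -> [6]
dup        -> [6, 6]
iadd       -> [12]
iload 0    -> [12, -3]
imul       -> [-36]
bipush -4  -> [-36, -4]

0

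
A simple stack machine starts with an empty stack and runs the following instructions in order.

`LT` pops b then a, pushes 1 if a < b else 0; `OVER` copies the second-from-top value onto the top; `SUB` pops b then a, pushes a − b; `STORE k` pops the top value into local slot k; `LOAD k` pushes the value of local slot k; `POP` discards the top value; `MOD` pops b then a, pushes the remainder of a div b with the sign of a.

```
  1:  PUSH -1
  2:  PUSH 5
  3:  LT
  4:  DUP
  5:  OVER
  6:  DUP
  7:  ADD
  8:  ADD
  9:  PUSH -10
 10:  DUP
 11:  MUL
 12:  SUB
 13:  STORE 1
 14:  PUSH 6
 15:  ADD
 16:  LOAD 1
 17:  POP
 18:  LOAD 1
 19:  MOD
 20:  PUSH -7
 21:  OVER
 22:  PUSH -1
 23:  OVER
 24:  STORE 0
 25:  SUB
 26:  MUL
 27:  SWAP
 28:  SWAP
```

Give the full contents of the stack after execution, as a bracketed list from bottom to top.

PUSH -1  → -1
PUSH 5   → -1 5
LT       → 1
DUP      → 1 1
OVER     → 1 1 1
DUP      → 1 1 1 1
ADD      → 1 1 2
ADD      → 1 3
PUSH -10 → 1 3 -10
DUP      → 1 3 -10 -10
MUL      → 1 3 100
SUB      → 1 -97
STORE 1  → 1
PUSH 6   → 1 6
ADD      → 7
LOAD 1   → 7 -97
POP      → 7
LOAD 1   → 7 -97
MOD      → 7
PUSH -7  → 7 -7
OVER     → 7 -7 7
PUSH -1  → 7 -7 7 -1
OVER     → 7 -7 7 -1 7
STORE 0  → 7 -7 7 -1
SUB      → 7 -7 8
MUL      → 7 -56
SWAP     → -56 7
SWAP     → 7 -56

[7, -56]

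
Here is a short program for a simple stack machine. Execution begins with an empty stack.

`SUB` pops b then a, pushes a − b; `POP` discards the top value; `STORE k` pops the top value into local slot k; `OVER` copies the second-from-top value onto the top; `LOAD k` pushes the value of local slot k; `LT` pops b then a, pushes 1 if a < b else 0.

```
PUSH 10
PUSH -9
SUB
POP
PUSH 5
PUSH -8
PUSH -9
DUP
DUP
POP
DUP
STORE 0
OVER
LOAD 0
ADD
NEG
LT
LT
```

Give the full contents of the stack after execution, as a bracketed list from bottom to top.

PUSH 10 → [10]
PUSH -9 → [10, -9]
SUB     → [19]
POP     → []
PUSH 5  → [5]
PUSH -8 → [5, -8]
PUSH -9 → [5, -8, -9]
DUP     → [5, -8, -9, -9]
DUP     → [5, -8, -9, -9, -9]
POP     → [5, -8, -9, -9]
DUP     → [5, -8, -9, -9, -9]
STORE 0 → [5, -8, -9, -9]
OVER    → [5, -8, -9, -9, -9]
LOAD 0  → [5, -8, -9, -9, -9, -9]
ADD     → [5, -8, -9, -9, -18]
NEG     → [5, -8, -9, -9, 18]
LT      → [5, -8, -9, 1]
LT      → [5, -8, 1]

[5, -8, 1]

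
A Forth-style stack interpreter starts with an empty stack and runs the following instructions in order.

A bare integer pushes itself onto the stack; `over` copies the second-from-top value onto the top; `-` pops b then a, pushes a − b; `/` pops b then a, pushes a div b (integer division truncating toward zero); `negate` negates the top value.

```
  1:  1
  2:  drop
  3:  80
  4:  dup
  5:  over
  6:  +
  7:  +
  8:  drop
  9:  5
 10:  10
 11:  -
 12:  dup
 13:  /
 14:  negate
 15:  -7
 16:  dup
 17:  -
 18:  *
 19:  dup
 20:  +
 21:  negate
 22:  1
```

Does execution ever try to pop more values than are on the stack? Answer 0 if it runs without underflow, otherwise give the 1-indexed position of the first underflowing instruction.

1      : [1]
drop   : []
80     : [80]
dup    : [80, 80]
over   : [80, 80, 80]
+      : [80, 160]
+      : [240]
drop   : []
5      : [5]
10     : [5, 10]
-      : [-5]
dup    : [-5, -5]
/      : [1]
negate : [-1]
-7     : [-1, -7]
dup    : [-1, -7, -7]
-      : [-1, 0]
*      : [0]
dup    : [0, 0]
+      : [0]
negate : [0]
1      : [0, 1]

0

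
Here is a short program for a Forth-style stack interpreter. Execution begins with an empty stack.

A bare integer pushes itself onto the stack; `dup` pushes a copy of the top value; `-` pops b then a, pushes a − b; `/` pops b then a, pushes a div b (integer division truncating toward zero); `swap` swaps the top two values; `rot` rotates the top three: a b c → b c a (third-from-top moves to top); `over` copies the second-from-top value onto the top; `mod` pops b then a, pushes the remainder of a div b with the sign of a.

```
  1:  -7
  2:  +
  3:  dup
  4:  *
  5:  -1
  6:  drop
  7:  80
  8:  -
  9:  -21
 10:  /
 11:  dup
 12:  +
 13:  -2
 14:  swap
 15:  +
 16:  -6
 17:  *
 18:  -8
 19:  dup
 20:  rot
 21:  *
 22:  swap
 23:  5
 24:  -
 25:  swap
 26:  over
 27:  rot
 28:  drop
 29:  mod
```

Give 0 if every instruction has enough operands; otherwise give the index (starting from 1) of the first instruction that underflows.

2

-7 → [-7]
+  — needs 2 operands, stack has 1 → underflow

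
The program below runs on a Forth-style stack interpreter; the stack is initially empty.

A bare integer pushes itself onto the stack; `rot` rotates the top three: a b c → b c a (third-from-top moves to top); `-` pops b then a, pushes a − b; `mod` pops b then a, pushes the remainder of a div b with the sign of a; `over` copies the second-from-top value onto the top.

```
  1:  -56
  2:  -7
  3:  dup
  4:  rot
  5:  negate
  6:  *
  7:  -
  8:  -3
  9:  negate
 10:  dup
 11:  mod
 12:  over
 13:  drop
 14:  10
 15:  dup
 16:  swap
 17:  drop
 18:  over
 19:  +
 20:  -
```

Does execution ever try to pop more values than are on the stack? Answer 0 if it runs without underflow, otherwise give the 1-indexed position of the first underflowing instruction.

0

-56     [-56]
-7      [-56, -7]
dup     [-56, -7, -7]
rot     [-7, -7, -56]
negate  [-7, -7, 56]
*       [-7, -392]
-       [385]
-3      [385, -3]
negate  [385, 3]
dup     [385, 3, 3]
mod     [385, 0]
over    [385, 0, 385]
drop    [385, 0]
10      [385, 0, 10]
dup     [385, 0, 10, 10]
swap    [385, 0, 10, 10]
drop    [385, 0, 10]
over    [385, 0, 10, 0]
+       [385, 0, 10]
-       [385, -10]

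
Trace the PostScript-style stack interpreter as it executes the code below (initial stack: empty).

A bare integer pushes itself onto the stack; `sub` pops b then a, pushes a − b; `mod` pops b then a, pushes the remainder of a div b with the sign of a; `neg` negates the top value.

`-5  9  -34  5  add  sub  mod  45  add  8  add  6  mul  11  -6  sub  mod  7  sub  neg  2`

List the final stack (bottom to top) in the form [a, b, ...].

-5  → -5
9   → -5 9
-34 → -5 9 -34
5   → -5 9 -34 5
add → -5 9 -29
sub → -5 38
mod → -5
45  → -5 45
add → 40
8   → 40 8
add → 48
6   → 48 6
mul → 288
11  → 288 11
-6  → 288 11 -6
sub → 288 17
mod → 16
7   → 16 7
sub → 9
neg → -9
2   → -9 2

[-9, 2]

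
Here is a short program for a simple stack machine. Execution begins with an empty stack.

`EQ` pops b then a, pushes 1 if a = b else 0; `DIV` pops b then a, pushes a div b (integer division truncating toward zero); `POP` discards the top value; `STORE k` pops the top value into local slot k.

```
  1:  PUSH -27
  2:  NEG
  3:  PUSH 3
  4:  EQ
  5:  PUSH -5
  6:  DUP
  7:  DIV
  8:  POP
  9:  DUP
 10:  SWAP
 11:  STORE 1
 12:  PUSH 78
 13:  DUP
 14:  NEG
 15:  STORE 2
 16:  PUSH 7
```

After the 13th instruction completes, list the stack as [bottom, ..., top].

[0, 78, 78]

PUSH -27  [-27]
NEG       [27]
PUSH 3    [27, 3]
EQ        [0]
PUSH -5   [0, -5]
DUP       [0, -5, -5]
DIV       [0, 1]
POP       [0]
DUP       [0, 0]
SWAP      [0, 0]
STORE 1   [0]
PUSH 78   [0, 78]
DUP       [0, 78, 78]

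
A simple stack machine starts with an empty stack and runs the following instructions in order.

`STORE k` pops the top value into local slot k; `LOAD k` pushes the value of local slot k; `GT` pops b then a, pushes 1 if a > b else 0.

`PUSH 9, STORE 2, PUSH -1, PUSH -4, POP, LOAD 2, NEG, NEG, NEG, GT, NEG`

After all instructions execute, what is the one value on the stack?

PUSH 9  → 9
STORE 2 → (empty)
PUSH -1 → -1
PUSH -4 → -1 -4
POP     → -1
LOAD 2  → -1 9
NEG     → -1 -9
NEG     → -1 9
NEG     → -1 -9
GT      → 1
NEG     → -1

-1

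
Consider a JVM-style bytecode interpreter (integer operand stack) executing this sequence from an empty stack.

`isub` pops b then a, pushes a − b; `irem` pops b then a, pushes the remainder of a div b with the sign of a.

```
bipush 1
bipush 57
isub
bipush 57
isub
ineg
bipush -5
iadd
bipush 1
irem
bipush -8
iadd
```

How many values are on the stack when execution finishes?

bipush 1   1
bipush 57  1 57
isub       -56
bipush 57  -56 57
isub       -113
ineg       113
bipush -5  113 -5
iadd       108
bipush 1   108 1
irem       0
bipush -8  0 -8
iadd       -8

1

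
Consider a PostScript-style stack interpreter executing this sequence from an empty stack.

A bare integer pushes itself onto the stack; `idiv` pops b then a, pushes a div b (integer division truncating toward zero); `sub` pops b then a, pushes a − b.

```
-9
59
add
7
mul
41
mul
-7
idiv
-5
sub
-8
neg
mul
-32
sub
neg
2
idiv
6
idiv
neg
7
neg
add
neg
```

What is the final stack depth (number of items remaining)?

-9   -> -9
59   -> -9 59
add  -> 50
7    -> 50 7
mul  -> 350
41   -> 350 41
mul  -> 14350
-7   -> 14350 -7
idiv -> -2050
-5   -> -2050 -5
sub  -> -2045
-8   -> -2045 -8
neg  -> -2045 8
mul  -> -16360
-32  -> -16360 -32
sub  -> -16328
neg  -> 16328
2    -> 16328 2
idiv -> 8164
6    -> 8164 6
idiv -> 1360
neg  -> -1360
7    -> -1360 7
neg  -> -1360 -7
add  -> -1367
neg  -> 1367

1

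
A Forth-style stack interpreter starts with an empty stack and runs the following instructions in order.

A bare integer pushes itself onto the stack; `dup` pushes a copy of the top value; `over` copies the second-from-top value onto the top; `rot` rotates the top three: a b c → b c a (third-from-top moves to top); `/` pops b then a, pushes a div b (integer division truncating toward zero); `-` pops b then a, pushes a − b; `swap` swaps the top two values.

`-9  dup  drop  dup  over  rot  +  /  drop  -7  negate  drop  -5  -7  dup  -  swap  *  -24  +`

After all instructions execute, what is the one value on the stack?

-9     → -9
dup    → -9 -9
drop   → -9
dup    → -9 -9
over   → -9 -9 -9
rot    → -9 -9 -9
+      → -9 -18
/      → 0
drop   → (empty)
-7     → -7
negate → 7
drop   → (empty)
-5     → -5
-7     → -5 -7
dup    → -5 -7 -7
-      → -5 0
swap   → 0 -5
*      → 0
-24    → 0 -24
+      → -24

-24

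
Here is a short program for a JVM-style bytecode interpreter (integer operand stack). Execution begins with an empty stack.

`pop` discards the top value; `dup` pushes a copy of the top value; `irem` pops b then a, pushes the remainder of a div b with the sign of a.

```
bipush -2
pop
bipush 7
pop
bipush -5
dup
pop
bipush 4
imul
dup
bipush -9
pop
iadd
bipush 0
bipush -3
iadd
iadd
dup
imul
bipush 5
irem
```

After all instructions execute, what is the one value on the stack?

4

bipush -2 → -2
pop       → (empty)
bipush 7  → 7
pop       → (empty)
bipush -5 → -5
dup       → -5 -5
pop       → -5
bipush 4  → -5 4
imul      → -20
dup       → -20 -20
bipush -9 → -20 -20 -9
pop       → -20 -20
iadd      → -40
bipush 0  → -40 0
bipush -3 → -40 0 -3
iadd      → -40 -3
iadd      → -43
dup       → -43 -43
imul      → 1849
bipush 5  → 1849 5
irem      → 4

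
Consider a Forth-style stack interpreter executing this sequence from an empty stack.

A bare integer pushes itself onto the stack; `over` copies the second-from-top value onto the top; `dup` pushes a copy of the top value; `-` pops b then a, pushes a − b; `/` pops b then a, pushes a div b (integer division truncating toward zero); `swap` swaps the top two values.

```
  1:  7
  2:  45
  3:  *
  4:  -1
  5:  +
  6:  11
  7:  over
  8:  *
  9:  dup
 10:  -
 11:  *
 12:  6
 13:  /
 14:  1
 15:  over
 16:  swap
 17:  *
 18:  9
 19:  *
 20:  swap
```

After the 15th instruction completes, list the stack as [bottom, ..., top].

[0, 1, 0]

7    -> [7]
45   -> [7, 45]
*    -> [315]
-1   -> [315, -1]
+    -> [314]
11   -> [314, 11]
over -> [314, 11, 314]
*    -> [314, 3454]
dup  -> [314, 3454, 3454]
-    -> [314, 0]
*    -> [0]
6    -> [0, 6]
/    -> [0]
1    -> [0, 1]
over -> [0, 1, 0]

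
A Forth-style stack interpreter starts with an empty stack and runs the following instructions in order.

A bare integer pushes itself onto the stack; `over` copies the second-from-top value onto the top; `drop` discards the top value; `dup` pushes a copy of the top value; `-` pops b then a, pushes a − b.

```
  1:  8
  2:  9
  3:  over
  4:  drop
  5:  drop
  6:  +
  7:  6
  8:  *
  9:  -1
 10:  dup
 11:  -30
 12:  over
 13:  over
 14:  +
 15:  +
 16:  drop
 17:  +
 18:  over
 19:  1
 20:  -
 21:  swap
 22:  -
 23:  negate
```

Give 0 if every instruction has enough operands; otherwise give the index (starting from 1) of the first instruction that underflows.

8    : 8
9    : 8 9
over : 8 9 8
drop : 8 9
drop : 8
+  — needs 2 operands, stack has 1 → underflow

6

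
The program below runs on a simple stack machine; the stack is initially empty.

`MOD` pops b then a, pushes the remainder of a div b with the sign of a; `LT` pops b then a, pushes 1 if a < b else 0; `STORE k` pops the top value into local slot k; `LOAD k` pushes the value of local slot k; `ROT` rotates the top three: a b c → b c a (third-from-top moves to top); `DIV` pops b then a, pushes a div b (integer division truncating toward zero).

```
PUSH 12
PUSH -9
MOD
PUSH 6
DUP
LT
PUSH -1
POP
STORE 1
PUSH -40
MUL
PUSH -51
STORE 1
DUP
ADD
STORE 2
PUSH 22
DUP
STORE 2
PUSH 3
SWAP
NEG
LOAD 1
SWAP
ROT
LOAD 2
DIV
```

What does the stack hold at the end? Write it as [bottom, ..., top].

PUSH 12  → [12]
PUSH -9  → [12, -9]
MOD      → [3]
PUSH 6   → [3, 6]
DUP      → [3, 6, 6]
LT       → [3, 0]
PUSH -1  → [3, 0, -1]
POP      → [3, 0]
STORE 1  → [3]
PUSH -40 → [3, -40]
MUL      → [-120]
PUSH -51 → [-120, -51]
STORE 1  → [-120]
DUP      → [-120, -120]
ADD      → [-240]
STORE 2  → []
PUSH 22  → [22]
DUP      → [22, 22]
STORE 2  → [22]
PUSH 3   → [22, 3]
SWAP     → [3, 22]
NEG      → [3, -22]
LOAD 1   → [3, -22, -51]
SWAP     → [3, -51, -22]
ROT      → [-51, -22, 3]
LOAD 2   → [-51, -22, 3, 22]
DIV      → [-51, -22, 0]

[-51, -22, 0]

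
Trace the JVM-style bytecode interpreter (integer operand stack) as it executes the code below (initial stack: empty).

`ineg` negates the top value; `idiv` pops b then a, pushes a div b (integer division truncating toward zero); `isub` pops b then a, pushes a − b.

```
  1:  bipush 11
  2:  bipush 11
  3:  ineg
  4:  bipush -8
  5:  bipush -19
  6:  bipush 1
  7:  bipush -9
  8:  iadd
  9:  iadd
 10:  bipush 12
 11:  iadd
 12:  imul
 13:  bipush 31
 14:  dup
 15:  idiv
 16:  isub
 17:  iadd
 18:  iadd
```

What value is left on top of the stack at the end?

119

bipush 11  → 11
bipush 11  → 11 11
ineg       → 11 -11
bipush -8  → 11 -11 -8
bipush -19 → 11 -11 -8 -19
bipush 1   → 11 -11 -8 -19 1
bipush -9  → 11 -11 -8 -19 1 -9
iadd       → 11 -11 -8 -19 -8
iadd       → 11 -11 -8 -27
bipush 12  → 11 -11 -8 -27 12
iadd       → 11 -11 -8 -15
imul       → 11 -11 120
bipush 31  → 11 -11 120 31
dup        → 11 -11 120 31 31
idiv       → 11 -11 120 1
isub       → 11 -11 119
iadd       → 11 108
iadd       → 119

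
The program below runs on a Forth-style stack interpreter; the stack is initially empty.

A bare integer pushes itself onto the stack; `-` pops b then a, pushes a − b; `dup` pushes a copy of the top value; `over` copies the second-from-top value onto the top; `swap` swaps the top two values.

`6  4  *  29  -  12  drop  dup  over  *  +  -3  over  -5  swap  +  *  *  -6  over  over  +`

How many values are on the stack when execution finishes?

3

6    → 6
4    → 6 4
*    → 24
29   → 24 29
-    → -5
12   → -5 12
drop → -5
dup  → -5 -5
over → -5 -5 -5
*    → -5 25
+    → 20
-3   → 20 -3
over → 20 -3 20
-5   → 20 -3 20 -5
swap → 20 -3 -5 20
+    → 20 -3 15
*    → 20 -45
*    → -900
-6   → -900 -6
over → -900 -6 -900
over → -900 -6 -900 -6
+    → -900 -6 -906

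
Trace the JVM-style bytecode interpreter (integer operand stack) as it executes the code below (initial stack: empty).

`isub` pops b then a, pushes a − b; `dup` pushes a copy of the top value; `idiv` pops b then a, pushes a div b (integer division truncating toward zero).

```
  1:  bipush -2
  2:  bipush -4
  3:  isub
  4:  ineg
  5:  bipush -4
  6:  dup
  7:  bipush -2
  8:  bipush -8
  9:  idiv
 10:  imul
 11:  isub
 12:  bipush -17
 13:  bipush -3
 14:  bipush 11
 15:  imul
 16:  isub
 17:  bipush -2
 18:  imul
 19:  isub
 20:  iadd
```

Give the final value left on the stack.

26

bipush -2   -2
bipush -4   -2 -4
isub        2
ineg        -2
bipush -4   -2 -4
dup         -2 -4 -4
bipush -2   -2 -4 -4 -2
bipush -8   -2 -4 -4 -2 -8
idiv        -2 -4 -4 0
imul        -2 -4 0
isub        -2 -4
bipush -17  -2 -4 -17
bipush -3   -2 -4 -17 -3
bipush 11   -2 -4 -17 -3 11
imul        -2 -4 -17 -33
isub        -2 -4 16
bipush -2   -2 -4 16 -2
imul        -2 -4 -32
isub        -2 28
iadd        26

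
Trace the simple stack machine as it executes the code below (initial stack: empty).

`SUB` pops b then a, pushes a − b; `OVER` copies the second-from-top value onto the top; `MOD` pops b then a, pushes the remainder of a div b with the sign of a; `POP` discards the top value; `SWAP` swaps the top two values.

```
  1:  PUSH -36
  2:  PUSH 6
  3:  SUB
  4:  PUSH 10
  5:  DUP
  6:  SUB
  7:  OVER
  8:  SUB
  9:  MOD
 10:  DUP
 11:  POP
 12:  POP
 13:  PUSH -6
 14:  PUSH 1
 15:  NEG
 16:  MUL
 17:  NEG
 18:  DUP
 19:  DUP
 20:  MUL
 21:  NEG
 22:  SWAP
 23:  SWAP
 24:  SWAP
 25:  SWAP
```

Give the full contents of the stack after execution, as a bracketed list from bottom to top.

PUSH -36 -> -36
PUSH 6   -> -36 6
SUB      -> -42
PUSH 10  -> -42 10
DUP      -> -42 10 10
SUB      -> -42 0
OVER     -> -42 0 -42
SUB      -> -42 42
MOD      -> 0
DUP      -> 0 0
POP      -> 0
POP      -> (empty)
PUSH -6  -> -6
PUSH 1   -> -6 1
NEG      -> -6 -1
MUL      -> 6
NEG      -> -6
DUP      -> -6 -6
DUP      -> -6 -6 -6
MUL      -> -6 36
NEG      -> -6 -36
SWAP     -> -36 -6
SWAP     -> -6 -36
SWAP     -> -36 -6
SWAP     -> -6 -36

[-6, -36]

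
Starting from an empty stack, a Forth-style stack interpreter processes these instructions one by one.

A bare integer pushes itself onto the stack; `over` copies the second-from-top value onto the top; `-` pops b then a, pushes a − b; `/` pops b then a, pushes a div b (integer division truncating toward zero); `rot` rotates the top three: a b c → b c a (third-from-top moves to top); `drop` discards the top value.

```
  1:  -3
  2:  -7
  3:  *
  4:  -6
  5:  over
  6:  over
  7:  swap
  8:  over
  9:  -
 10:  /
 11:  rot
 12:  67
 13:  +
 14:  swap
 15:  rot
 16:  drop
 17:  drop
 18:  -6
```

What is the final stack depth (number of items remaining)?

-3    [-3]
-7    [-3, -7]
*     [21]
-6    [21, -6]
over  [21, -6, 21]
over  [21, -6, 21, -6]
swap  [21, -6, -6, 21]
over  [21, -6, -6, 21, -6]
-     [21, -6, -6, 27]
/     [21, -6, 0]
rot   [-6, 0, 21]
67    [-6, 0, 21, 67]
+     [-6, 0, 88]
swap  [-6, 88, 0]
rot   [88, 0, -6]
drop  [88, 0]
drop  [88]
-6    [88, -6]

2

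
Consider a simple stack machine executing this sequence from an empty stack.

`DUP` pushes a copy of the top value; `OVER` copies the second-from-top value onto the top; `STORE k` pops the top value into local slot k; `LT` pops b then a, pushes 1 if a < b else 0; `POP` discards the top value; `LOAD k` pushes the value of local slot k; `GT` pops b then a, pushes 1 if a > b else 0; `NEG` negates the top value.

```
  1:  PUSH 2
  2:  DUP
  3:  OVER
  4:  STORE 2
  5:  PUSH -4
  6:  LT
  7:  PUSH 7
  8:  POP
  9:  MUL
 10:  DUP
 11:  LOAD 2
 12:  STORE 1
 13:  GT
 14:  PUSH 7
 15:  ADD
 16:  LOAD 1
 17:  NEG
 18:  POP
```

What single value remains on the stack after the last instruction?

7

PUSH 2  → [2]
DUP     → [2, 2]
OVER    → [2, 2, 2]
STORE 2 → [2, 2]
PUSH -4 → [2, 2, -4]
LT      → [2, 0]
PUSH 7  → [2, 0, 7]
POP     → [2, 0]
MUL     → [0]
DUP     → [0, 0]
LOAD 2  → [0, 0, 2]
STORE 1 → [0, 0]
GT      → [0]
PUSH 7  → [0, 7]
ADD     → [7]
LOAD 1  → [7, 2]
NEG     → [7, -2]
POP     → [7]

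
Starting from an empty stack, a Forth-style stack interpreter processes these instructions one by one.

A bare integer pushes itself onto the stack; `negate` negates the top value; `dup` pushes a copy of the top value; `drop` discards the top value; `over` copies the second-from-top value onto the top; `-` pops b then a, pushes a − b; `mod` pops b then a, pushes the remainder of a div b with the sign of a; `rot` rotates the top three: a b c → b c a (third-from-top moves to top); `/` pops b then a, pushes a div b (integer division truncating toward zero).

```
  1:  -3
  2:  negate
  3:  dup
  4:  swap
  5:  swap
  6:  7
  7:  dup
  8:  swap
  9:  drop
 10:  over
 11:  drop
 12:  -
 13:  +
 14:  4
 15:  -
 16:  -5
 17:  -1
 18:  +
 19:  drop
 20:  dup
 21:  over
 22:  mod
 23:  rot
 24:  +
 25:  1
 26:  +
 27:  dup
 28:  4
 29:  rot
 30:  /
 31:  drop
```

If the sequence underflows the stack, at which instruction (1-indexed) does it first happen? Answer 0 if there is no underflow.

23

-3      -3
negate  3
dup     3 3
swap    3 3
swap    3 3
7       3 3 7
dup     3 3 7 7
swap    3 3 7 7
drop    3 3 7
over    3 3 7 3
drop    3 3 7
-       3 -4
+       -1
4       -1 4
-       -5
-5      -5 -5
-1      -5 -5 -1
+       -5 -6
drop    -5
dup     -5 -5
over    -5 -5 -5
mod     -5 0
rot  — needs 3 operands, stack has 2 → underflow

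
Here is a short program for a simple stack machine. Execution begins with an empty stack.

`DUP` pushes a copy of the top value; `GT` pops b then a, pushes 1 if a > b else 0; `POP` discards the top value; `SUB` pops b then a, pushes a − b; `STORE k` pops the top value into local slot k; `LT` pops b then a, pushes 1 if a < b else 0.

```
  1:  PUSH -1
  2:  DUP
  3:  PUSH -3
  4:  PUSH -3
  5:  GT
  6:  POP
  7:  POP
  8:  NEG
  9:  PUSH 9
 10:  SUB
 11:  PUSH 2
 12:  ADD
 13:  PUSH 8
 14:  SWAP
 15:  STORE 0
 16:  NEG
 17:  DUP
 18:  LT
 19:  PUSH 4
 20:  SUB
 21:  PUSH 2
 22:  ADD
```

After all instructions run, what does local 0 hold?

-6

PUSH -1 : [-1]
DUP     : [-1, -1]
PUSH -3 : [-1, -1, -3]
PUSH -3 : [-1, -1, -3, -3]
GT      : [-1, -1, 0]
POP     : [-1, -1]
POP     : [-1]
NEG     : [1]
PUSH 9  : [1, 9]
SUB     : [-8]
PUSH 2  : [-8, 2]
ADD     : [-6]
PUSH 8  : [-6, 8]
SWAP    : [8, -6]
STORE 0 : [8]
NEG     : [-8]
DUP     : [-8, -8]
LT      : [0]
PUSH 4  : [0, 4]
SUB     : [-4]
PUSH 2  : [-4, 2]
ADD     : [-2]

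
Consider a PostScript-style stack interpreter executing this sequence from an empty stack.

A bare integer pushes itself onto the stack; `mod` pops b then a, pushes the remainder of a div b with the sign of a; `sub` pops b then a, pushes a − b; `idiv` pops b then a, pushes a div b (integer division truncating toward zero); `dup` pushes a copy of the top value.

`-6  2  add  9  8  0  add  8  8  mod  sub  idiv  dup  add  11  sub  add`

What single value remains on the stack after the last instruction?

-6   → [-6]
2    → [-6, 2]
add  → [-4]
9    → [-4, 9]
8    → [-4, 9, 8]
0    → [-4, 9, 8, 0]
add  → [-4, 9, 8]
8    → [-4, 9, 8, 8]
8    → [-4, 9, 8, 8, 8]
mod  → [-4, 9, 8, 0]
sub  → [-4, 9, 8]
idiv → [-4, 1]
dup  → [-4, 1, 1]
add  → [-4, 2]
11   → [-4, 2, 11]
sub  → [-4, -9]
add  → [-13]

-13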